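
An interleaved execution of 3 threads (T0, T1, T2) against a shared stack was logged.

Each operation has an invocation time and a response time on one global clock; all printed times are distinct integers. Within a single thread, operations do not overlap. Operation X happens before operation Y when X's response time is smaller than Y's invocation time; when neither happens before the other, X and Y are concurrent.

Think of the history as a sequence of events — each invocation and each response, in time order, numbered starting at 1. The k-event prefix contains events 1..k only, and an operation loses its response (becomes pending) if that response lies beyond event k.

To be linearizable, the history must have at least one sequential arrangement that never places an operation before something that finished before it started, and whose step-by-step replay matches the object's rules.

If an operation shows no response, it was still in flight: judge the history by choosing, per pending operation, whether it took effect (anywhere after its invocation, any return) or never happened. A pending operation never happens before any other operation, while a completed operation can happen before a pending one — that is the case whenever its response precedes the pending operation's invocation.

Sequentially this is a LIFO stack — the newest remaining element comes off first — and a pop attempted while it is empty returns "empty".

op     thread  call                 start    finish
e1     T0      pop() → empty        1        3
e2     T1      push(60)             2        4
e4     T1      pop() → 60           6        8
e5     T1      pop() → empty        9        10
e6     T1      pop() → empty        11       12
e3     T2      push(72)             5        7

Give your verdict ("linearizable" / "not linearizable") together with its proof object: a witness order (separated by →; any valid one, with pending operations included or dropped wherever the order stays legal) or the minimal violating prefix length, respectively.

not linearizable — minimal violating prefix: 10 events

already the first 10 events (up to e5's response at time 10) admit no linearization; the first 9 still do
real-time-consistent orders of the 5 completed operations: 4 — all fail the stack replay
sample order e1, e2, e3, e4, e5 stalls at step 4 — e4 pop() → 60 has no legal effect
sample order e1, e2, e4, e3, e5 stalls at step 5 — e5 pop() → empty has no legal effect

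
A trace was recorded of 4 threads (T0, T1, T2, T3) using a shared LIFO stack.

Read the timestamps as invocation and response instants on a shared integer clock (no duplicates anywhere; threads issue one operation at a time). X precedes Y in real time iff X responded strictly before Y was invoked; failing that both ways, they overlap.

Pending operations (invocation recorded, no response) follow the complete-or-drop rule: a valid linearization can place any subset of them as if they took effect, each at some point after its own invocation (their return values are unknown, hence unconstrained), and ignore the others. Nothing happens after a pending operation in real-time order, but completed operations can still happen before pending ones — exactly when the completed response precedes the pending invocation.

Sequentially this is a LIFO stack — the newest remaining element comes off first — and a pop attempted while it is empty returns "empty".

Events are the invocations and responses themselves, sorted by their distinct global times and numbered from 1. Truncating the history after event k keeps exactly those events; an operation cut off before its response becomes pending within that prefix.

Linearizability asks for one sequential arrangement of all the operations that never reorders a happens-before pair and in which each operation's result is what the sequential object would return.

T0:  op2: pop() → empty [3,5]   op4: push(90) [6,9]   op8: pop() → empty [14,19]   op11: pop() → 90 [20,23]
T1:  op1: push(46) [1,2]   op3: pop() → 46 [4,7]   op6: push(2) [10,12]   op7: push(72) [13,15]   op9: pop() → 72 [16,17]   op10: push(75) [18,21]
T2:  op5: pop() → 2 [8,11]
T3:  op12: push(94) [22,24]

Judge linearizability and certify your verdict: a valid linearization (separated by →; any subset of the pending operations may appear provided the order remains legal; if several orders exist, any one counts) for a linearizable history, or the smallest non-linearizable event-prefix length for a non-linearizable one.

events 1..18 are fine; event 19 — the response of op8 at time 19 — makes the prefix non-linearizable
24 orders of the 9 completed LIFO stack ops respect real time; none is legal
including or dropping the 1 pending operation (op10) in any combination fails
one such order, op1, op2, op3, op4, op5, op6, op7, op8, op9 (pending dropped), breaks at step 2 where op2 pop() → empty is illegal
one such order, op1, op2, op3, op4, op5, op6, op7, op9, op8 (pending dropped), breaks at step 2 where op2 pop() → empty is illegal

not linearizable — minimal violating prefix: 19 events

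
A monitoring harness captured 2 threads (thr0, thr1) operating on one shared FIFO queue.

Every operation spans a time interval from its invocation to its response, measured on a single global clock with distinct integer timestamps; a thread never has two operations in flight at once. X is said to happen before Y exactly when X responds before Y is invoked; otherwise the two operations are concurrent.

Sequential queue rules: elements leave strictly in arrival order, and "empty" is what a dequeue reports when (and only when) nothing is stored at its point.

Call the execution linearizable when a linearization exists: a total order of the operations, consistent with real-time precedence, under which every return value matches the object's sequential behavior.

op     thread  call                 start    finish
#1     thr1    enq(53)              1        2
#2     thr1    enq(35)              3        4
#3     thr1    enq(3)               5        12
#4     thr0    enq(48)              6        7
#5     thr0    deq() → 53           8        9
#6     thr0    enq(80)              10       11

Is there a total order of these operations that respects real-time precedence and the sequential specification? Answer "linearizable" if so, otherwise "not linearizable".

one valid linearization: #1, #2, #3, #4, #5, #6
after step 1 (#1 enq(53)): queue <53>
after step 2 (#2 enq(35)): queue <53,35>
after step 3 (#3 enq(3)): queue <53,35,3>
after step 4 (#4 enq(48)): queue <53,35,3,48>
after step 5 (#5 deq() → 53): queue <35,3,48>
after step 6 (#6 enq(80)): queue <35,3,48,80>

linearizable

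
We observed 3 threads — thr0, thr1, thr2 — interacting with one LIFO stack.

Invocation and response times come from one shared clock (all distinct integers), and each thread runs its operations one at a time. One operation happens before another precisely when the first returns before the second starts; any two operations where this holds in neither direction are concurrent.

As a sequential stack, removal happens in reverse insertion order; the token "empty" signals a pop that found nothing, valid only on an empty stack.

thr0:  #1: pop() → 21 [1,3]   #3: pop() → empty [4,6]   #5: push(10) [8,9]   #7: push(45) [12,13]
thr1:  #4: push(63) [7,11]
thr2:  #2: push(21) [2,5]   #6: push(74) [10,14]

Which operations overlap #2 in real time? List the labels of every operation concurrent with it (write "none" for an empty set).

#2 spans [2,5]: anything still running between times 2 and 5 counts as concurrent
#1 [1,3]: concurrent
#3 [4,6]: concurrent
#4 [7,11]: after
#5 [8,9]: after
#6 [10,14]: after
#7 [12,13]: after

#1, #3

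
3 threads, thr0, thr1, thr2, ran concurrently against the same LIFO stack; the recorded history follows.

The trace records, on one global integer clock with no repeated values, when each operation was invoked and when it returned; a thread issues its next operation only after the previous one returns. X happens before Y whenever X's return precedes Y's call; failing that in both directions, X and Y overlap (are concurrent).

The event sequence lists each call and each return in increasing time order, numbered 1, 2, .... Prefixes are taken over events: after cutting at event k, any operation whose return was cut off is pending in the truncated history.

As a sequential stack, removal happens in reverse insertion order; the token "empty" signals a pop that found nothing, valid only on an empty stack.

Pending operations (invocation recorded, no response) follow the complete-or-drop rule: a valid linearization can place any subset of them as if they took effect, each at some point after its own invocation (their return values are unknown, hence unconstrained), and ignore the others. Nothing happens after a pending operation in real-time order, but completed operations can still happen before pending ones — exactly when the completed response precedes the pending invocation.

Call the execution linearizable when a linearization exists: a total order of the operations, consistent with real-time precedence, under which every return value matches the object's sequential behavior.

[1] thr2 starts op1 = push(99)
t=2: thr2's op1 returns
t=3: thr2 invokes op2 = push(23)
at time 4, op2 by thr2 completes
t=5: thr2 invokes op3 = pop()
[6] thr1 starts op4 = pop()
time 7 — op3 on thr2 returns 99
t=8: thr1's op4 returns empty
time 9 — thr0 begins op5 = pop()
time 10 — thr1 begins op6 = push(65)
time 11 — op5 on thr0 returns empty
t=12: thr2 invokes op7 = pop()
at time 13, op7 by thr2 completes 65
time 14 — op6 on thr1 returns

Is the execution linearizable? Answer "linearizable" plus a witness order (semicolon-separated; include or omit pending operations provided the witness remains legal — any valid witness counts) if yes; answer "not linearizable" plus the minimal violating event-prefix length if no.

events 1..7 are fine; event 8 — the response of op4 at time 8 — makes the prefix non-linearizable
checked exhaustively: 2 real-time-consistent orders of 4 completed operations, zero legal LIFO stack replays
take op1, op2, op3, op4: step 3 already fails, because op3 pop() → 99 cannot occur there
take op1, op2, op4, op3: step 3 already fails, because op4 pop() → empty cannot occur there

not linearizable — minimal violating prefix: 8 events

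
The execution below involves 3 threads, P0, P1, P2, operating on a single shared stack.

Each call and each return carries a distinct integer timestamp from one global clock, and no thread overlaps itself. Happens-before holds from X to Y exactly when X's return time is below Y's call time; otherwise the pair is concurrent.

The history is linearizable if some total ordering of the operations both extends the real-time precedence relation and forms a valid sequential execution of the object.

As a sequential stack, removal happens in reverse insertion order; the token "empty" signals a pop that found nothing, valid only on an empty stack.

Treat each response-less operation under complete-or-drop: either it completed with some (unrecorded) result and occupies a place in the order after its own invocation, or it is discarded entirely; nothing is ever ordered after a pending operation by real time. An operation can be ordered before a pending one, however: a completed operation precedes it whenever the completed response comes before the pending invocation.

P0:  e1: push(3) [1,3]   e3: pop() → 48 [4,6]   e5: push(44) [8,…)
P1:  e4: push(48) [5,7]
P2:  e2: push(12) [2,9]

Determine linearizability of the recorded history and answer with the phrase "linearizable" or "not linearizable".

a witness: e1, e2, e4, e3
1. e1 push(3), leaving stack <3>
2. e2 push(12), leaving stack <3,12>
3. e4 push(48), leaving stack <3,12,48>
4. e3 pop() → 48, leaving stack <3,12>

linearizable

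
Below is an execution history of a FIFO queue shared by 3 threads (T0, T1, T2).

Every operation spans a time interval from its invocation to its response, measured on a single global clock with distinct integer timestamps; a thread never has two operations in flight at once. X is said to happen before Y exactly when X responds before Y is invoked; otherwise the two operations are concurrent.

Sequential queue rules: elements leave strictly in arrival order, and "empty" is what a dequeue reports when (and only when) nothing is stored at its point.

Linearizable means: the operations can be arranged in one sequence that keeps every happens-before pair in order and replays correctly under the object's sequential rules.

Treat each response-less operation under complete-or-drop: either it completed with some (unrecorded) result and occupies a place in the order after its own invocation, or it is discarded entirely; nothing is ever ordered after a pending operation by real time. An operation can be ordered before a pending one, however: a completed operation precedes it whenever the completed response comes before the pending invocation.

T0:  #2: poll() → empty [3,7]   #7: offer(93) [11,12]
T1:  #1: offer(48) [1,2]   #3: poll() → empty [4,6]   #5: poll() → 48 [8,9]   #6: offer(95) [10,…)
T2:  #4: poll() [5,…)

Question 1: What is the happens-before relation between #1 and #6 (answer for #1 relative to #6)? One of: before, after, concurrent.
before

#1 spans [1,2], #6 spans [10,…)
resp(#1)=2 < inv(#6)=10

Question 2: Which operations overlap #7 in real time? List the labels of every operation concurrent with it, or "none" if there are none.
#4, #6

#7 spans [11,12]: anything still running between times 11 and 12 counts as concurrent
#1 [1,2]: before
#2 [3,7]: before
#3 [4,6]: before
#4 [5,…): concurrent
#5 [8,9]: before
#6 [10,…): concurrent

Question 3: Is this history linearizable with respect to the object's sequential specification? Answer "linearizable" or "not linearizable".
not linearizable

through event 8 a valid linearization exists; event 9 (#5 responding at time 9) ends that
checked exhaustively: 2 real-time-consistent orders of 4 completed operations, zero legal FIFO queue replays
completion choices over the 1 pending operation (#4) were checked; none helps
e.g. #1, #2, #3, #5 (pending dropped): illegal at step 2, since #2 poll() → empty cannot apply there
e.g. #1, #3, #2, #5 (pending dropped): illegal at step 2, since #3 poll() → empty cannot apply there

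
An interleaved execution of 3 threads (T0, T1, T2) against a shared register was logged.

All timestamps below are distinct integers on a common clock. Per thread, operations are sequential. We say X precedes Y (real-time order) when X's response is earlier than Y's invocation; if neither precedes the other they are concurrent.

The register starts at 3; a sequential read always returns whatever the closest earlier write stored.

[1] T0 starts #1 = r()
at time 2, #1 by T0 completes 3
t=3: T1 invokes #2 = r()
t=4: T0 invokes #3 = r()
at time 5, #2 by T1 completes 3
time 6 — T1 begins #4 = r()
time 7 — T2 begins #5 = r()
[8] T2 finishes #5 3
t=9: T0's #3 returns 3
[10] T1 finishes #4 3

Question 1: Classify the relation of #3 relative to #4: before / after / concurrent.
#3 spans [4,9], #4 spans [6,10]
the intervals overlap in both directions

concurrent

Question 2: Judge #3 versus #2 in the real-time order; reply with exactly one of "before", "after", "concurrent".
#3 spans [4,9], #2 spans [3,5]
the intervals overlap in both directions

concurrent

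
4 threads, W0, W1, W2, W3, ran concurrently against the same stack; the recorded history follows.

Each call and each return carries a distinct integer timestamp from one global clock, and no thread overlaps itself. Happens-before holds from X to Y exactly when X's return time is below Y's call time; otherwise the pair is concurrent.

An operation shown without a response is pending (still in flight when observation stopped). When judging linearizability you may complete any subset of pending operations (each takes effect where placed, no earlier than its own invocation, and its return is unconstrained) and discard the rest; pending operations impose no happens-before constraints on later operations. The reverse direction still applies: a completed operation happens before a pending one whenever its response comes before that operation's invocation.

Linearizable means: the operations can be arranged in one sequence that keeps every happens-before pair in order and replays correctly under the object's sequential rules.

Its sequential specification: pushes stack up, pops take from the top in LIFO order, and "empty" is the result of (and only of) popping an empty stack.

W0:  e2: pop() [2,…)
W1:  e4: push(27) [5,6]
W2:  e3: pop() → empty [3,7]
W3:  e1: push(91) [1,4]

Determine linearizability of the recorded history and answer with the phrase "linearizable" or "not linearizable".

one valid linearization: e1, e2, e3, e4
after step 1 (e1 push(91)): stack <91>
after step 2 (e2 pop() (pending, included)): stack <>
after step 3 (e3 pop() → empty): stack <>
after step 4 (e4 push(27)): stack <27>

linearizable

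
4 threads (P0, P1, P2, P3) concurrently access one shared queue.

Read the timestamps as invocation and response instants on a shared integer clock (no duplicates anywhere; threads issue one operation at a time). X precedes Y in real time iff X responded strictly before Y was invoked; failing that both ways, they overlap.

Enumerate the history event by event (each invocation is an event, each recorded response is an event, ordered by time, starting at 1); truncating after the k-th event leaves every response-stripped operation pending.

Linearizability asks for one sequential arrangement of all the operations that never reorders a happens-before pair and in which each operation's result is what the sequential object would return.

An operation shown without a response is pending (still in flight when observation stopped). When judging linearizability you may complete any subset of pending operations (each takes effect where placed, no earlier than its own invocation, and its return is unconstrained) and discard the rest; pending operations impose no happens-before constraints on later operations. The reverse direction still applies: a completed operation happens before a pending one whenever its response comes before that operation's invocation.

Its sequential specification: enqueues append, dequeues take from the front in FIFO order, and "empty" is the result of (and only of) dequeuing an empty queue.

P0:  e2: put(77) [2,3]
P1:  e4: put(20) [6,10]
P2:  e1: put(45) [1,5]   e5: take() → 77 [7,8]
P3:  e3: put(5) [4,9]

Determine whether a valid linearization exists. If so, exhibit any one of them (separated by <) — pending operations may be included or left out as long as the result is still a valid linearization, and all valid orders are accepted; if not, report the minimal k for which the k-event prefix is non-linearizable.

linearizable — witness: e2 < e1 < e3 < e4 < e5

step 1: e2 put(77) — queue <77>
step 2: e1 put(45) — queue <77,45>
step 3: e3 put(5) — queue <77,45,5>
step 4: e4 put(20) — queue <77,45,5,20>
step 5: e5 take() → 77 — queue <45,5,20>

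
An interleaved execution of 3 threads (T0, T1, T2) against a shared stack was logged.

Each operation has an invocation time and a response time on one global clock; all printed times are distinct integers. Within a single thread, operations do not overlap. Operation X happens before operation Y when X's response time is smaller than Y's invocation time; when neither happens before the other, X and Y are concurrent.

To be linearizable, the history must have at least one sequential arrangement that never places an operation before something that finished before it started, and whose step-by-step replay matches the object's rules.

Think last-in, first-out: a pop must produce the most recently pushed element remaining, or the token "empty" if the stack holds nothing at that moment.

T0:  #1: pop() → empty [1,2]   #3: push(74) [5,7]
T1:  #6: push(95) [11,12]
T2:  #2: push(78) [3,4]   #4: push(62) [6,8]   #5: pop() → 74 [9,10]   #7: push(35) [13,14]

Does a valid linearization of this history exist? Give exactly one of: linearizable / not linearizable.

linearizable

one valid linearization: #1, #2, #4, #3, #5, #6, #7
after step 1 (#1 pop() → empty): stack <>
after step 2 (#2 push(78)): stack <78>
after step 3 (#4 push(62)): stack <78,62>
after step 4 (#3 push(74)): stack <78,62,74>
after step 5 (#5 pop() → 74): stack <78,62>
after step 6 (#6 push(95)): stack <78,62,95>
after step 7 (#7 push(35)): stack <78,62,95,35>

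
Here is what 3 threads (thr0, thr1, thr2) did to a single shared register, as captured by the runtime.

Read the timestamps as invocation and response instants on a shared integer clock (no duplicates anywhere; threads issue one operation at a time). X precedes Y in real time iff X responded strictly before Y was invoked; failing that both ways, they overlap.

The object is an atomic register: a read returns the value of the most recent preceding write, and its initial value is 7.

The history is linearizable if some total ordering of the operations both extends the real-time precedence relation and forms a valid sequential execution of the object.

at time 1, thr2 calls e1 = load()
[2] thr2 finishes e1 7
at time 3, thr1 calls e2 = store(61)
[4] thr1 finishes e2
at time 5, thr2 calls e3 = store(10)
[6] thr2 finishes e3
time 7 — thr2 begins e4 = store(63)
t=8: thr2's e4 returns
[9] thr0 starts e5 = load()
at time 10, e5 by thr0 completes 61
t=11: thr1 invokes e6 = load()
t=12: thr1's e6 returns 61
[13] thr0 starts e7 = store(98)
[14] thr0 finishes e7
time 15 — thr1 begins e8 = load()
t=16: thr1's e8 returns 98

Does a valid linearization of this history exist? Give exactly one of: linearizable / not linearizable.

not linearizable

cut after 9 events: linearizable; cut after 10 events (e5 responds, time 10): not linearizable
the sole real-time-consistent order of 5 completed operations fails the register replay
sample order e1, e2, e3, e4, e5 stalls at step 5 — e5 load() → 61 has no legal effect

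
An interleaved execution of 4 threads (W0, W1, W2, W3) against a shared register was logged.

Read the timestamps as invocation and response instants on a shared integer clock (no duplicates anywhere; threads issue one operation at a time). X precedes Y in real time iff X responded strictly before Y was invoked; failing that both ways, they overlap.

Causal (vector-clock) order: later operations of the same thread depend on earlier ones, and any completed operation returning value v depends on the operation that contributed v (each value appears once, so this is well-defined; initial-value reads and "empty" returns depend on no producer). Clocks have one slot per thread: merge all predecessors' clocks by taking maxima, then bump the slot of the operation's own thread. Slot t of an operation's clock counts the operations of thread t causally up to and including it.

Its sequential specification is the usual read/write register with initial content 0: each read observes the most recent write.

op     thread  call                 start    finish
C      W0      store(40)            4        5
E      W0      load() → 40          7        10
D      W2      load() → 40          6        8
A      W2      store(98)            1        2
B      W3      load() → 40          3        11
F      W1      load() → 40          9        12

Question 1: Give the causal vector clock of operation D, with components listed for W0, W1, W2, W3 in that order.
invoked at 1, A has no predecessors; its own W2 bump gives (0, 0, 1, 0)
invoked at 4, C has no predecessors; its own W0 bump gives (1, 0, 0, 0)
invoked at 3, B merges VC(C)=(1, 0, 0, 0) and bumps W3's slot → (1, 0, 0, 1)
invoked at 9, F merges VC(C)=(1, 0, 0, 0) and bumps W1's slot → (1, 1, 0, 0)
invoked at 7, E merges VC(C)=(1, 0, 0, 0) and bumps W0's slot → (2, 0, 0, 0)
invoked at 6, D merges VC(A)=(0, 0, 1, 0), VC(C)=(1, 0, 0, 0) and bumps W2's slot → (1, 0, 2, 0)
target: VC(D) = (1, 0, 2, 0)

(1, 0, 2, 0)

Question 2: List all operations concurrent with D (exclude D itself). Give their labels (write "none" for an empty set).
overlap test against D [6,8]: concurrent iff the interval meets 6..8
A [1,2]: before
B [3,11]: concurrent
C [4,5]: before
E [7,10]: concurrent
F [9,12]: after

B, E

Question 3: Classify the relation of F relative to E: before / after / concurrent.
F spans [9,12], E spans [7,10]
the intervals overlap in both directions

concurrent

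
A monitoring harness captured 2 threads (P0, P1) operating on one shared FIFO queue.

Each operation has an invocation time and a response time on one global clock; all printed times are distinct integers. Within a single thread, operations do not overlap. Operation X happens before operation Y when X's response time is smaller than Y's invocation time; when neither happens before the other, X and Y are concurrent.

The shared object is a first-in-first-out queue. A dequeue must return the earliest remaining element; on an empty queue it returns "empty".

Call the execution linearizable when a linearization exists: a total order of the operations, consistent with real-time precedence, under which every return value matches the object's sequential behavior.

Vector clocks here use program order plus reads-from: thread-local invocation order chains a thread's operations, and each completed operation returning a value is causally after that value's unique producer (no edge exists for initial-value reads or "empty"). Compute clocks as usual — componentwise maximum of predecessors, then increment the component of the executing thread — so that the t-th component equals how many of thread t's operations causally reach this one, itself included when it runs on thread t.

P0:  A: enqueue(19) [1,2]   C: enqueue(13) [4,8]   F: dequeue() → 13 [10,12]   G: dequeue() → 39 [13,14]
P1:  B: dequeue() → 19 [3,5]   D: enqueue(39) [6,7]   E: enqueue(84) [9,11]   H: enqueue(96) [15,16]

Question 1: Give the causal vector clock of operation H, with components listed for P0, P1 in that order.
Answer: (1, 4)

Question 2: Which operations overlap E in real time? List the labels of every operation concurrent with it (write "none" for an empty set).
Answer: F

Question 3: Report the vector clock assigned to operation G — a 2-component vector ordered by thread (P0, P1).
Answer: (4, 2)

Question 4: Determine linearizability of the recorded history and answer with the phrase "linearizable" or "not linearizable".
linearizable

a witness: A, B, C, D, E, F, G, H
1. A enqueue(19), leaving queue <19>
2. B dequeue() → 19, leaving queue <>
3. C enqueue(13), leaving queue <13>
4. D enqueue(39), leaving queue <13,39>
5. E enqueue(84), leaving queue <13,39,84>
6. F dequeue() → 13, leaving queue <39,84>
7. G dequeue() → 39, leaving queue <84>
8. H enqueue(96), leaving queue <84,96>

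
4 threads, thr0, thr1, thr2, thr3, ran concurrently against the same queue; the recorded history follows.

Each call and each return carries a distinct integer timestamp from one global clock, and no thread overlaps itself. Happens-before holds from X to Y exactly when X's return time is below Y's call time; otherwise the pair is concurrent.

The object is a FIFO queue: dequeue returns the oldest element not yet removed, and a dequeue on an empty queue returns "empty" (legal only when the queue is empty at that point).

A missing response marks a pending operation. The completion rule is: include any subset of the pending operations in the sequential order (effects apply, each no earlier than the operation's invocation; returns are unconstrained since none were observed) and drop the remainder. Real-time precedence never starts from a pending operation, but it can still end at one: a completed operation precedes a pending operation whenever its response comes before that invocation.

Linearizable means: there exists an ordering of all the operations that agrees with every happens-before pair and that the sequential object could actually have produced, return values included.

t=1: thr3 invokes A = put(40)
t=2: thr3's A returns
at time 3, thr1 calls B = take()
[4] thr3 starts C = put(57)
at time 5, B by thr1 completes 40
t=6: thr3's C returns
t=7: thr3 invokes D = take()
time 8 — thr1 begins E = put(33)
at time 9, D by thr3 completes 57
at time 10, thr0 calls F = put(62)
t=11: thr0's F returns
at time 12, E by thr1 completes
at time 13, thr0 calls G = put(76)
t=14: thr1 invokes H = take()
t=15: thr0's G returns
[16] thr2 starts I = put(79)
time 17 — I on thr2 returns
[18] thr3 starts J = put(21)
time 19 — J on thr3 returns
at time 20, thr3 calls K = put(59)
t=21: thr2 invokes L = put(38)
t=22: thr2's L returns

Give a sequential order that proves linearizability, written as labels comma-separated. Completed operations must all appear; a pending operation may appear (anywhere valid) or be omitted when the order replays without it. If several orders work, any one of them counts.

A, B, C, D, E, F, G, H, I, J, K, L

after step 1 (A put(40)): queue <40>
after step 2 (B take() → 40): queue <>
after step 3 (C put(57)): queue <57>
after step 4 (D take() → 57): queue <>
after step 5 (E put(33)): queue <33>
after step 6 (F put(62)): queue <33,62>
after step 7 (G put(76)): queue <33,62,76>
after step 8 (H take() (pending, included)): queue <62,76>
after step 9 (I put(79)): queue <62,76,79>
after step 10 (J put(21)): queue <62,76,79,21>
after step 11 (K put(59) (pending, included)): queue <62,76,79,21,59>
after step 12 (L put(38)): queue <62,76,79,21,59,38>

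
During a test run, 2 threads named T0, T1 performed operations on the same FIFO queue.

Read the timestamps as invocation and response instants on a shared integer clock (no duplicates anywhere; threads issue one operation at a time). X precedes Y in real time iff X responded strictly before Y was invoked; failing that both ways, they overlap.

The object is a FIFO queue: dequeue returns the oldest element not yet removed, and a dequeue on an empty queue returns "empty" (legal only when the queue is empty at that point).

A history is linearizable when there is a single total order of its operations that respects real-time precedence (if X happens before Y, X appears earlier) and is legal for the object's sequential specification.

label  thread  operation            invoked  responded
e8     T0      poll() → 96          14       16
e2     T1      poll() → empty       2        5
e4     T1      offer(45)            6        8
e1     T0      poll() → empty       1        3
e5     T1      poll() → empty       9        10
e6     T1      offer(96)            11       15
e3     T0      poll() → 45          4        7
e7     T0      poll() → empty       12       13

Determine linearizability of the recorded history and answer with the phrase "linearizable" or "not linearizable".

witness order: e1, e2, e4, e3, e5, e7, e6, e8
1. e1 poll() → empty, leaving queue <>
2. e2 poll() → empty, leaving queue <>
3. e4 offer(45), leaving queue <45>
4. e3 poll() → 45, leaving queue <>
5. e5 poll() → empty, leaving queue <>
6. e7 poll() → empty, leaving queue <>
7. e6 offer(96), leaving queue <96>
8. e8 poll() → 96, leaving queue <>

linearizable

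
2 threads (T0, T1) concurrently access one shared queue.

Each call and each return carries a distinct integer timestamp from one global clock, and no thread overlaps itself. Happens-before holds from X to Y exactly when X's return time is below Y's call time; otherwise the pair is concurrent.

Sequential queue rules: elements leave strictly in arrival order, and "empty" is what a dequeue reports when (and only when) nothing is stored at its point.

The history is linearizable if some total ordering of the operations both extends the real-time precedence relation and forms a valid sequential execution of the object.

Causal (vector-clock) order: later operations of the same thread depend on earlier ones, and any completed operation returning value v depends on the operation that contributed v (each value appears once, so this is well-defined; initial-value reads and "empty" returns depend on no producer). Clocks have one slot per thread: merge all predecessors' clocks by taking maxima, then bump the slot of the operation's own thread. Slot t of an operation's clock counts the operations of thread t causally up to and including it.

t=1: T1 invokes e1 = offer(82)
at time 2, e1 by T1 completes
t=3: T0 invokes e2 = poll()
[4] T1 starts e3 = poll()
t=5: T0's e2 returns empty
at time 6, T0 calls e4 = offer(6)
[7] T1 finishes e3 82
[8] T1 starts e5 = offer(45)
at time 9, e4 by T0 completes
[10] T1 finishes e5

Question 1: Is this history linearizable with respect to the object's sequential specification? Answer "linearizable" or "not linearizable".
linearizable

witness order: e1, e3, e2, e4, e5
1. e1 offer(82), leaving queue <82>
2. e3 poll() → 82, leaving queue <>
3. e2 poll() → empty, leaving queue <>
4. e4 offer(6), leaving queue <6>
5. e5 offer(45), leaving queue <6,45>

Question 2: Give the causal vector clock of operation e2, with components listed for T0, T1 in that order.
(1, 0)

VC(e1, invoked at 1): no causal predecessors; +1 on T1 → (0, 1)
VC(e2, invoked at 3): no causal predecessors; +1 on T0 → (1, 0)
e3, invoked 4, takes VC(e1)=(0, 1) under max, adds 1 for T1 → (0, 2)
e4, invoked 6, takes VC(e2)=(1, 0) under max, adds 1 for T0 → (2, 0)
e5, invoked 8, takes VC(e3)=(0, 2) under max, adds 1 for T1 → (0, 3)
target: VC(e2) = (1, 0)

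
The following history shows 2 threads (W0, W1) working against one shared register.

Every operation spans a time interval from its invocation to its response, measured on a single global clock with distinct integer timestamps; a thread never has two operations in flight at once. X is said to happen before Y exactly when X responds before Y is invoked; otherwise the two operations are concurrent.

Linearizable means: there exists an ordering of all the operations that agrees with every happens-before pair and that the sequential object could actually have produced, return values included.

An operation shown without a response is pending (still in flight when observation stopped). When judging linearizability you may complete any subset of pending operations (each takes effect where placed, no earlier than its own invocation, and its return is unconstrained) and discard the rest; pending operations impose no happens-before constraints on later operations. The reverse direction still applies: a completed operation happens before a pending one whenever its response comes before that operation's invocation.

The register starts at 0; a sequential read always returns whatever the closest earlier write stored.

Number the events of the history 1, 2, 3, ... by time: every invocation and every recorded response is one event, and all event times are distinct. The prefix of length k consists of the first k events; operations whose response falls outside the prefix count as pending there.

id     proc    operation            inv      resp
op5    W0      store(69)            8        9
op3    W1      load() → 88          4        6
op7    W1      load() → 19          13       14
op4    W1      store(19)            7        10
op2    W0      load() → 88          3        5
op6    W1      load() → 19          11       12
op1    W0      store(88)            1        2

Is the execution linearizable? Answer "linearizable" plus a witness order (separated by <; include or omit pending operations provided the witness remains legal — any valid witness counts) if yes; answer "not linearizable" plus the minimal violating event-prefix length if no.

1. op1 store(88), leaving value 88
2. op2 load() → 88, leaving value 88
3. op3 load() → 88, leaving value 88
4. op5 store(69), leaving value 69
5. op4 store(19), leaving value 19
6. op6 load() → 19, leaving value 19
7. op7 load() → 19, leaving value 19

linearizable — witness: op1 < op2 < op3 < op5 < op4 < op6 < op7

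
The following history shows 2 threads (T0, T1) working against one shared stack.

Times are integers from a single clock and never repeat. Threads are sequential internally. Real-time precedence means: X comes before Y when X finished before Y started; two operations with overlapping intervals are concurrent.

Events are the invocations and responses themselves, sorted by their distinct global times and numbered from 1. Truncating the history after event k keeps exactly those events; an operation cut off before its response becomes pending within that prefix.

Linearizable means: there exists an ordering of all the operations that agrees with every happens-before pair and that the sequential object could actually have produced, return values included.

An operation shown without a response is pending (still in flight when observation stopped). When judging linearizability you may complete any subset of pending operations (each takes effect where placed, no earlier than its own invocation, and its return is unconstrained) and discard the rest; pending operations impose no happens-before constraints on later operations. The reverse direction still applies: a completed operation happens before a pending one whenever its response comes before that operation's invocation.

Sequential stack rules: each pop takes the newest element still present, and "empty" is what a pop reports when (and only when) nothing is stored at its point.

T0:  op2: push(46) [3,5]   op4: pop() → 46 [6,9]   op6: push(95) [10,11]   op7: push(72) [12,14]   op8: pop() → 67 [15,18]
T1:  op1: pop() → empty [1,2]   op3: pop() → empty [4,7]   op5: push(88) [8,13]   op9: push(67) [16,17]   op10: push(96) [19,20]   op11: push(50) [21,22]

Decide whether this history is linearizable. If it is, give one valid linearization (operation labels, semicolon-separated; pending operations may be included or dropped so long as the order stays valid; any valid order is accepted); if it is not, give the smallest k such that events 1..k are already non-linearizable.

linearizable — witness: op1; op2; op4; op3; op5; op6; op7; op9; op8; op10; op11

step 1: op1 pop() → empty — stack <>
step 2: op2 push(46) — stack <46>
step 3: op4 pop() → 46 — stack <>
step 4: op3 pop() → empty — stack <>
step 5: op5 push(88) — stack <88>
step 6: op6 push(95) — stack <88,95>
step 7: op7 push(72) — stack <88,95,72>
step 8: op9 push(67) — stack <88,95,72,67>
step 9: op8 pop() → 67 — stack <88,95,72>
step 10: op10 push(96) — stack <88,95,72,96>
step 11: op11 push(50) — stack <88,95,72,96,50>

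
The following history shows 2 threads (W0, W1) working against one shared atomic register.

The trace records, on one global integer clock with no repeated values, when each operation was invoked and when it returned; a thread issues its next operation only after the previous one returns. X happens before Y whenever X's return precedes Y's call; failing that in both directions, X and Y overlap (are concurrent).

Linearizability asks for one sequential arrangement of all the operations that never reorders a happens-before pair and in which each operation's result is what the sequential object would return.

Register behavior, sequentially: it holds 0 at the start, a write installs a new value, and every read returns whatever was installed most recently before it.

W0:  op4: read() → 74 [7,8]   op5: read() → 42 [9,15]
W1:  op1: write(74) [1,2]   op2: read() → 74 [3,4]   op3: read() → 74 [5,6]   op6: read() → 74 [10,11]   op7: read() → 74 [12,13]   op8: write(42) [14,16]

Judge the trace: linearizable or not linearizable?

one valid linearization: op1, op2, op3, op4, op6, op7, op8, op5
step 1: op1 write(74) — value 74
step 2: op2 read() → 74 — value 74
step 3: op3 read() → 74 — value 74
step 4: op4 read() → 74 — value 74
step 5: op6 read() → 74 — value 74
step 6: op7 read() → 74 — value 74
step 7: op8 write(42) — value 42
step 8: op5 read() → 42 — value 42

linearizable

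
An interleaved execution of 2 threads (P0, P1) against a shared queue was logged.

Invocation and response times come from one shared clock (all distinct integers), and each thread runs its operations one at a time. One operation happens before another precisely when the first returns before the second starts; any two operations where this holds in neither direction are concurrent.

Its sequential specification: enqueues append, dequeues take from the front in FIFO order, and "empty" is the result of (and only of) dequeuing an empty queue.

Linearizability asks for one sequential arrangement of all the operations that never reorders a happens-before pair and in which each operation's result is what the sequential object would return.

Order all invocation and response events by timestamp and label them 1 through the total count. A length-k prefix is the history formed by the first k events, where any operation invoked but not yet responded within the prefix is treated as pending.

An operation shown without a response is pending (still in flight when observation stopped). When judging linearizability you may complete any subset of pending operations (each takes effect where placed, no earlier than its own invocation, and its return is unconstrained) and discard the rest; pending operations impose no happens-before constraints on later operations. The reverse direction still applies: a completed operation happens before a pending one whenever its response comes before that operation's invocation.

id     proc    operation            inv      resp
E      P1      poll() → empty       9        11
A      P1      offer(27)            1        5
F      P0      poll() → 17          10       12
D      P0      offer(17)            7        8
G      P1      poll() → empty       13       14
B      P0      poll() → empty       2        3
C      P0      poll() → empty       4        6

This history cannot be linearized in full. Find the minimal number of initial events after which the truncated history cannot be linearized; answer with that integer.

one valid order for events 1..10 is B, C, A, D:
after step 1 (B poll() → empty): queue <>
after step 2 (C poll() → empty): queue <>
after step 3 (A offer(27)): queue <27>
after step 4 (D offer(17)): queue <27,17>
at event 11 (E's time-11 response) nothing linearizes any more
no completion choice of the 1 pending operation (F) rescues it — every subset was tried
sample order A, B, C, D, E (pending dropped) stalls at step 2 — B poll() → empty has no legal effect
sample order B, A, C, D, E (pending dropped) stalls at step 3 — C poll() → empty has no legal effect

11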